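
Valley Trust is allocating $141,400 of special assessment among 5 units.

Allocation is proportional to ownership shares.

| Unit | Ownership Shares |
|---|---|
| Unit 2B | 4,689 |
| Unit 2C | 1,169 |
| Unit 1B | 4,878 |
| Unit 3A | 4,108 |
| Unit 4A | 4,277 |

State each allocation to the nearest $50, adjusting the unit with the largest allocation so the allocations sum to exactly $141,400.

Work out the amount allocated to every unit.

Unit 2B: $34,700; Unit 2C: $8,650; Unit 1B: $36,000; Unit 3A: $30,400; Unit 4A: $31,650

Sum of ownership shares: 19,121.
Unrounded shares: Unit 2B 4,689/19,121 × $141,400 = 34,675.21; Unit 2C 1,169/19,121 × $141,400 = 8,644.77; Unit 1B 4,878/19,121 × $141,400 = 36,072.86; Unit 3A 4,108/19,121 × $141,400 = 30,378.70; Unit 4A 4,277/19,121 × $141,400 = 31,628.46.
Rounded to nearest $50: Unit 2B $34,700; Unit 2C $8,650; Unit 1B $36,050; Unit 3A $30,400; Unit 4A $31,650. Sum = $141,450.
Difference $141,400 − $141,450 = −$50 applied to largest allocation (Unit 1B): Unit 1B becomes $36,000.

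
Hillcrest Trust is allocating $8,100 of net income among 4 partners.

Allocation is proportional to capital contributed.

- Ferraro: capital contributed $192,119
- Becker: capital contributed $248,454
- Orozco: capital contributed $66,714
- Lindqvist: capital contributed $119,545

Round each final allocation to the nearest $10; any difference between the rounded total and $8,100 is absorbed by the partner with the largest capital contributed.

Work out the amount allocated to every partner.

Ferraro: $2,480 | Becker: $3,220 | Orozco: $860 | Lindqvist: $1,540

Capital contributed total: 626,832.
Raw shares: Ferraro 192,119/626,832 × $8,100 = 2,482.59; Becker 248,454/626,832 × $8,100 = 3,210.55; Orozco 66,714/626,832 × $8,100 = 862.09; Lindqvist 119,545/626,832 × $8,100 = 1,544.78.
At nearest $10: Ferraro $2,480; Becker $3,210; Orozco $860; Lindqvist $1,540. Sum = $8,090.
Difference $8,100 − $8,090 = +$10 applied to largest capital contributed (Becker): Becker becomes $3,220.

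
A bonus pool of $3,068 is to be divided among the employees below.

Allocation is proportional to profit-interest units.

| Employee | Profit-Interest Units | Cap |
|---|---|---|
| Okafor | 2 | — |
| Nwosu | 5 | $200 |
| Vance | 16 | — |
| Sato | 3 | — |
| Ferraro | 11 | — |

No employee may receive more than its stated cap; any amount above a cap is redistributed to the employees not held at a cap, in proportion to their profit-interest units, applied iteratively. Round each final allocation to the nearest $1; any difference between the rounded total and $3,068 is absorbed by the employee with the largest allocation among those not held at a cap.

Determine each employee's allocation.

Okafor: $179 | Nwosu: $200 | Vance: $1,434 | Sato: $269 | Ferraro: $986

Combined profit-interest units = 37.
Unconstrained shares: Okafor 165.84; Nwosu 414.59; Vance 1,326.70; Sato 248.76; Ferraro 912.11.
Held at cap: Nwosu ($200); balance $2,868 reallocated over remaining profit-interest units 32.
Shares after redistribution: Okafor 179.25 → $179; Vance 1,434.00 → $1,434; Sato 268.88 → $269; Ferraro 985.88 → $986.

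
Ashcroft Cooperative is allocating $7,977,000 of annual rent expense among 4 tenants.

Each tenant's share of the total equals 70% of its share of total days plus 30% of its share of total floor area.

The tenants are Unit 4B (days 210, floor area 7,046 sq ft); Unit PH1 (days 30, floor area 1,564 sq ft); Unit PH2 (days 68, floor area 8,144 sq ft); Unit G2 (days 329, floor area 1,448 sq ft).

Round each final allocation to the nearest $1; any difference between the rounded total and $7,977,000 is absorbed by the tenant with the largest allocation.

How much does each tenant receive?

Unit 4B: $2,767,216 · Unit PH1: $468,604 · Unit PH2: $1,666,812 · Unit G2: $3,074,368

Totals — days 637, floor area 18,202.
Combined weights (70% days + 30% floor area): Unit 4B 0.3469; Unit PH1 0.0587; Unit PH2 0.2090; Unit G2 0.3854.
Unrounded shares: Unit 4B 2,767,215.93; Unit PH1 468,604.24; Unit PH2 1,666,812.36; Unit G2 3,074,367.48.
Rounded to nearest $1: Unit 4B $2,767,216; Unit PH1 $468,604; Unit PH2 $1,666,812; Unit G2 $3,074,367. Sum = $7,976,999.
Difference $7,977,000 − $7,976,999 = +$1 applied to largest allocation (Unit G2): Unit G2 becomes $3,074,368.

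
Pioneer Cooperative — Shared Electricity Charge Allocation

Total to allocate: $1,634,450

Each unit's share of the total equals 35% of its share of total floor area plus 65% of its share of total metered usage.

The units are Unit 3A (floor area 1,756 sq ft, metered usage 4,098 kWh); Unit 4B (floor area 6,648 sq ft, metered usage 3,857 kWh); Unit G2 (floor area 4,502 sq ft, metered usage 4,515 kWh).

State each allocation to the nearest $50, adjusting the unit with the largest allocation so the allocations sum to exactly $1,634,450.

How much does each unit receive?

Floor area total 12,906; metered usage total 12,470.
Composite weights (35% floor area + 65% metered usage): Unit 3A 0.2612; Unit 4B 0.3813; Unit G2 0.3574.
Pro-rata amounts: Unit 3A 426,967.25; Unit 4B 623,272.58; Unit G2 584,210.17.
Rounded to nearest $50: Unit 3A $426,950; Unit 4B $623,250; Unit G2 $584,200. Sum = $1,634,400.
Difference $1,634,450 − $1,634,400 = +$50 applied to largest allocation (Unit 4B): Unit 4B becomes $623,300.

Unit 3A: $426,950 · Unit 4B: $623,300 · Unit G2: $584,200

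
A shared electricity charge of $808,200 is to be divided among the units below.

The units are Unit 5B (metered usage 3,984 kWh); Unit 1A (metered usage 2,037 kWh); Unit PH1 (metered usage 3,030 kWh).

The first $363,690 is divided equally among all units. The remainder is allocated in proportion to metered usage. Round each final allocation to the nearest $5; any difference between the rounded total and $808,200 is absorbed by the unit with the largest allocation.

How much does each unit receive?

$363,690 shared equally gives $121,230 per unit.
Remainder $444,510 by metered usage (total 9,051): Unit 5B 195,661.01 → $195,660; Unit 1A 100,040.53 → $100,040; Unit PH1 148,808.45 → $148,810.
Totals: Unit 5B $121,230 + $195,660 = $316,890; Unit 1A $121,230 + $100,040 = $221,270; Unit PH1 $121,230 + $148,810 = $270,040.

Unit 5B: $316,890; Unit 1A: $221,270; Unit PH1: $270,040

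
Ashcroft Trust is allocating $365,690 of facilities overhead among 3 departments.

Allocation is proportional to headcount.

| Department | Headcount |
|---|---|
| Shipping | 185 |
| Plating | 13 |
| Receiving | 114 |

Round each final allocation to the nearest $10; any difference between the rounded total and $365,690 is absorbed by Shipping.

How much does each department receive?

Headcount total: 312.
Pro-rata amounts: Shipping 185/312 × $365,690 = 216,835.42; Plating 13/312 × $365,690 = 15,237.08; Receiving 114/312 × $365,690 = 133,617.50.
Rounded to nearest $10: Shipping $216,840; Plating $15,240; Receiving $133,620. Sum = $365,700.
Difference $365,690 − $365,700 = −$10 applied to Shipping: Shipping becomes $216,830.

Shipping: $216,830 | Plating: $15,240 | Receiving: $133,620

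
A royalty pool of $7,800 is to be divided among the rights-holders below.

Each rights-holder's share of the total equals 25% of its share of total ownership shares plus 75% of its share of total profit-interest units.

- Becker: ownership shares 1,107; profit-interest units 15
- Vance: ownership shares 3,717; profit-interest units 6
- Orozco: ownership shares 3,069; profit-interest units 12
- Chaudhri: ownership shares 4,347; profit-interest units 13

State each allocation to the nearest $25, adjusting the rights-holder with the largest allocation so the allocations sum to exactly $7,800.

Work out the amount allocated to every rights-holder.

Ownership shares total 12,240; profit-interest units total 46.
Blended shares (25% ownership shares + 75% profit-interest units): Becker 0.2672; Vance 0.1737; Orozco 0.2583; Chaudhri 0.3007.
Proportional shares: Becker 2,083.97; Vance 1,355.21; Orozco 2,015.02; Chaudhri 2,345.80.
Rounded to nearest $25: Becker $2,075; Vance $1,350; Orozco $2,025; Chaudhri $2,350. Sum = $7,800.
No rounding difference to absorb.

Becker: $2,075 · Vance: $1,350 · Orozco: $2,025 · Chaudhri: $2,350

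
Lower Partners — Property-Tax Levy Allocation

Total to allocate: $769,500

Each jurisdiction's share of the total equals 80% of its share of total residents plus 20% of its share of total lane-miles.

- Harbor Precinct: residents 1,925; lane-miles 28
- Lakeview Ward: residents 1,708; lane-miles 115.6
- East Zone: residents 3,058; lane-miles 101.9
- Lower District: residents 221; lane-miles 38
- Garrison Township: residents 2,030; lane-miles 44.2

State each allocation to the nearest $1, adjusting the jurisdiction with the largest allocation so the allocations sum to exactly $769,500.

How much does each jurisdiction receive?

Harbor Precinct: $145,674; Lakeview Ward: $171,875; East Zone: $258,379; Lower District: $33,061; Garrison Township: $160,511

Residents total 8,942; lane-miles total 327.7.
Blended shares (80% residents + 20% lane-miles): Harbor Precinct 0.1893; Lakeview Ward 0.2234; East Zone 0.3358; Lower District 0.0430; Garrison Township 0.2086.
Proportional shares: Harbor Precinct 145,673.88; Lakeview Ward 171,874.99; East Zone 258,379.91; Lower District 33,060.65; Garrison Township 160,510.58.
Rounded to nearest $1: Harbor Precinct $145,674; Lakeview Ward $171,875; East Zone $258,380; Lower District $33,061; Garrison Township $160,511. Sum = $769,501.
Difference $769,500 − $769,501 = −$1 applied to largest allocation (East Zone): East Zone becomes $258,379.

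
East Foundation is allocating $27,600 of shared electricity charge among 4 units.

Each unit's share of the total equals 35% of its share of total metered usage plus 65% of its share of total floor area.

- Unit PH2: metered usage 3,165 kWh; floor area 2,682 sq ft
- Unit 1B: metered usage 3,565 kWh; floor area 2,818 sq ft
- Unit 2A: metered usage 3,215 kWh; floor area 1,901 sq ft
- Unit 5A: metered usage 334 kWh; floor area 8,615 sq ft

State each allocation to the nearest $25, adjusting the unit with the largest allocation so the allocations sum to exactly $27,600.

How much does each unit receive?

Totals — metered usage 10,279, floor area 16,016.
Blended shares (35% metered usage + 65% floor area): Unit PH2 0.2166; Unit 1B 0.2358; Unit 2A 0.1866; Unit 5A 0.3610.
Pro-rata amounts: Unit PH2 5,978.59; Unit 1B 6,506.84; Unit 2A 5,150.76; Unit 5A 9,963.81.
At nearest $25: Unit PH2 $5,975; Unit 1B $6,500; Unit 2A $5,150; Unit 5A $9,975. Sum = $27,600.
Sum already equals the total — no adjustment.

Unit PH2: $5,975 · Unit 1B: $6,500 · Unit 2A: $5,150 · Unit 5A: $9,975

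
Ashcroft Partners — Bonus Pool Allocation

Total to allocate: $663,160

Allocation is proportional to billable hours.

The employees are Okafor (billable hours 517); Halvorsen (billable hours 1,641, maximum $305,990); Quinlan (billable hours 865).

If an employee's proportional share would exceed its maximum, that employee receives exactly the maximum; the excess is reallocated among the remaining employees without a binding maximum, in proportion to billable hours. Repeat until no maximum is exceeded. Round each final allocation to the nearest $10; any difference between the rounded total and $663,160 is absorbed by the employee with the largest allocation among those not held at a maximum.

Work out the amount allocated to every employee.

Combined billable hours = 3,023.
Pro-rata shares before constraints: Okafor 113,415.06; Halvorsen 359,988.61; Quinlan 189,756.33.
Cap binds for Halvorsen ($305,990); remaining pool $357,170 reallocated over remaining billable hours 1,382.
Redistributed shares: Okafor 133,615.69 → $133,620; Quinlan 223,554.31 → $223,550.

Okafor: $133,620 | Halvorsen: $305,990 | Quinlan: $223,550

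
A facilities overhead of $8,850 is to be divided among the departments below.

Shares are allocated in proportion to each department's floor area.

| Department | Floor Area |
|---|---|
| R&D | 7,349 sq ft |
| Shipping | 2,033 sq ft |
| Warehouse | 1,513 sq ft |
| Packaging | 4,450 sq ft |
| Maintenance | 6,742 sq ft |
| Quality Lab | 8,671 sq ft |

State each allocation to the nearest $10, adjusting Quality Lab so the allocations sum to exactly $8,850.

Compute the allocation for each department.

Floor area total: 30,758.
Pro-rata amounts: R&D 7,349/30,758 × $8,850 = 2,114.53; Shipping 2,033/30,758 × $8,850 = 584.96; Warehouse 1,513/30,758 × $8,850 = 435.34; Packaging 4,450/30,758 × $8,850 = 1,280.40; Maintenance 6,742/30,758 × $8,850 = 1,939.88; Quality Lab 8,671/30,758 × $8,850 = 2,494.91.
Rounded to nearest $10: R&D $2,110; Shipping $580; Warehouse $440; Packaging $1,280; Maintenance $1,940; Quality Lab $2,490. Sum = $8,840.
Difference $8,850 − $8,840 = +$10 applied to Quality Lab: Quality Lab becomes $2,500.

R&D: $2,110 · Shipping: $580 · Warehouse: $440 · Packaging: $1,280 · Maintenance: $1,940 · Quality Lab: $2,500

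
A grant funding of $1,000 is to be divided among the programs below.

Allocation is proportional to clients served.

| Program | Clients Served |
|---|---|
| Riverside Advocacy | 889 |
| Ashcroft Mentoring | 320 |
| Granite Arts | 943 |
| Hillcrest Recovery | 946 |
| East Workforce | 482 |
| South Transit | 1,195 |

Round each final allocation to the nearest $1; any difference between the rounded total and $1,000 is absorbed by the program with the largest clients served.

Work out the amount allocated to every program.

Riverside Advocacy: $186; Ashcroft Mentoring: $67; Granite Arts: $197; Hillcrest Recovery: $198; East Workforce: $101; South Transit: $251

Total clients served = 4,775.
Pro-rata amounts: Riverside Advocacy 889/4,775 × $1,000 = 186.18; Ashcroft Mentoring 320/4,775 × $1,000 = 67.02; Granite Arts 943/4,775 × $1,000 = 197.49; Hillcrest Recovery 946/4,775 × $1,000 = 198.12; East Workforce 482/4,775 × $1,000 = 100.94; South Transit 1,195/4,775 × $1,000 = 250.26.
Rounded to nearest $1: Riverside Advocacy $186; Ashcroft Mentoring $67; Granite Arts $197; Hillcrest Recovery $198; East Workforce $101; South Transit $250. Sum = $999.
Difference $1,000 − $999 = +$1 applied to largest clients served (South Transit): South Transit becomes $251.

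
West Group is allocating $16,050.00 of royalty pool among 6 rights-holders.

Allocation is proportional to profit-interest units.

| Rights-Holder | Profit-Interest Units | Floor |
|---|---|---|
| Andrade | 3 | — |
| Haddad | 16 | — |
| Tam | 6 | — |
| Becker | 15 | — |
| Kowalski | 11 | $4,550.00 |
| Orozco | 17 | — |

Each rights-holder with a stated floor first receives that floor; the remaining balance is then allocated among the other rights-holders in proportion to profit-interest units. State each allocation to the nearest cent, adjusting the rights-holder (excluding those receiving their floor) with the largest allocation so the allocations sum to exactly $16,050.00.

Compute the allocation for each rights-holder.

Andrade: $605.26 | Haddad: $3,228.07 | Tam: $1,210.53 | Becker: $3,026.32 | Kowalski: $4,550.00 | Orozco: $3,429.82

Fund the minimums — Kowalski $4,550.00. Remaining pool $11,500.00.
Remaining pool split over remaining profit-interest units 57: Andrade 605.2632 → $605.26; Haddad 3,228.0702 → $3,228.07; Tam 1,210.5263 → $1,210.53; Becker 3,026.3158 → $3,026.32; Orozco 3,429.8246 → $3,429.82.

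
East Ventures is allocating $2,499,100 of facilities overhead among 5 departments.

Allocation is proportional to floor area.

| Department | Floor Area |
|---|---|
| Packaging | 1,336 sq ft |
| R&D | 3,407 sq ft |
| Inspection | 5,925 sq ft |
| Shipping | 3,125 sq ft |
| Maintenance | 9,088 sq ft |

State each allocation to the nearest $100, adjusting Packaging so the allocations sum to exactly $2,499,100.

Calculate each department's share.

Floor area total: 22,881.
Proportional shares: Packaging 1,336/22,881 × $2,499,100 = 145,920.09; R&D 3,407/22,881 × $2,499,100 = 372,118.08; Inspection 5,925/22,881 × $2,499,100 = 647,138.13; Shipping 3,125/22,881 × $2,499,100 = 341,317.58; Maintenance 9,088/22,881 × $2,499,100 = 992,606.13.
At nearest $100: Packaging $145,900; R&D $372,100; Inspection $647,100; Shipping $341,300; Maintenance $992,600. Sum = $2,499,000.
Difference $2,499,100 − $2,499,000 = +$100 applied to Packaging: Packaging becomes $146,000.

Packaging: $146,000 | R&D: $372,100 | Inspection: $647,100 | Shipping: $341,300 | Maintenance: $992,600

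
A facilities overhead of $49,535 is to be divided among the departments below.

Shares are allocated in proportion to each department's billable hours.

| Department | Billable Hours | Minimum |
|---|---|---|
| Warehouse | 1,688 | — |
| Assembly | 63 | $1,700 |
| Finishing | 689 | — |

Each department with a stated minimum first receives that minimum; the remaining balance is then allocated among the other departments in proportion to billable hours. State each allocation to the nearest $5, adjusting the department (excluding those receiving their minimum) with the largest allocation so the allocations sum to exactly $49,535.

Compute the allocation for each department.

Warehouse: $33,970 | Assembly: $1,700 | Finishing: $13,865

Minimums first: Assembly $1,700. Balance $47,835.
Balance split over remaining billable hours 2,377: Warehouse 33,969.49 → $33,970; Finishing 13,865.51 → $13,865.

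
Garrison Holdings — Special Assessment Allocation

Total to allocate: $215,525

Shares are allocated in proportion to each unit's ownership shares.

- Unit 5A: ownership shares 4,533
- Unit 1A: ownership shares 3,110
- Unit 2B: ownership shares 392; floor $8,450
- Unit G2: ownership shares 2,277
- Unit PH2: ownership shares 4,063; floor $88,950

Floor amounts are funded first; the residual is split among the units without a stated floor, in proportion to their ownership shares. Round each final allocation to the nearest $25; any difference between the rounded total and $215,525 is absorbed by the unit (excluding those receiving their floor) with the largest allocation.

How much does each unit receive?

Unit 5A: $53,975 | Unit 1A: $37,025 | Unit 2B: $8,450 | Unit G2: $27,125 | Unit PH2: $88,950

Minimums first: Unit 2B $8,450; Unit PH2 $88,950. Balance $118,125.
Balance split over remaining ownership shares 9,920: Unit 5A 53,977.89 → $53,975; Unit 1A 37,033.14 → $37,025; Unit G2 27,113.97 → $27,125.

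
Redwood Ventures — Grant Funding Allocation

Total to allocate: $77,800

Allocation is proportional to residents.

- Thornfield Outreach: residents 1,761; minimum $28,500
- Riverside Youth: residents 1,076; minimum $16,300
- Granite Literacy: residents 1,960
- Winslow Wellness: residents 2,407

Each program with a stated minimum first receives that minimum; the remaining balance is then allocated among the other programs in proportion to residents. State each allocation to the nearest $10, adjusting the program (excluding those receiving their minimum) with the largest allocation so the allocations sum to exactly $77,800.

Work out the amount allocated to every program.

Guaranteed amounts: Thornfield Outreach $28,500; Riverside Youth $16,300. Balance $33,000.
Balance split over remaining residents 4,367: Granite Literacy 14,811.08 → $14,810; Winslow Wellness 18,188.92 → $18,190.

Thornfield Outreach: $28,500 · Riverside Youth: $16,300 · Granite Literacy: $14,810 · Winslow Wellness: $18,190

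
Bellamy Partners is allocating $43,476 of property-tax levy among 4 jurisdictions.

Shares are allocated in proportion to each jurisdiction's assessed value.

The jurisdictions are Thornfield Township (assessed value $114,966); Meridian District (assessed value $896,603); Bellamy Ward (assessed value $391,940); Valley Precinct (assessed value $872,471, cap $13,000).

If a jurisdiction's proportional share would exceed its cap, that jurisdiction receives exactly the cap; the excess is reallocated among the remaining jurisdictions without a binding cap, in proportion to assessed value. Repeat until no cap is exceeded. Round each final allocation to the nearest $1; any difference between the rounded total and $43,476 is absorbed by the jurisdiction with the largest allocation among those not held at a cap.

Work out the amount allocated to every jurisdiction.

Assessed value total: 2,275,980.
Proportional shares (ignoring caps): Thornfield Township 2,196.09; Meridian District 17,127.00; Bellamy Ward 7,486.88; Valley Precinct 16,666.03.
Cap binds for Valley Precinct ($13,000); balance $30,476 reallocated over remaining assessed value 1,403,509.
Shares after redistribution: Thornfield Township 2,496.39 → $2,496; Meridian District 19,468.97 → $19,469; Bellamy Ward 8,510.64 → $8,511.

Thornfield Township: $2,496 | Meridian District: $19,469 | Bellamy Ward: $8,511 | Valley Precinct: $13,000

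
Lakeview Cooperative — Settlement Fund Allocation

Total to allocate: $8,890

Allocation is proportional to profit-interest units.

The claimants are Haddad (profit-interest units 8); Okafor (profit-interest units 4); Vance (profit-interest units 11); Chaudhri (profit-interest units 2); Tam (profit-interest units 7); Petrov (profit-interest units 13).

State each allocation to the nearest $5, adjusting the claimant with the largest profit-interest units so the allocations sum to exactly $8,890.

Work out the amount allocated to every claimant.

Sum of profit-interest units: 45.
Pro-rata amounts: Haddad 8/45 × $8,890 = 1,580.44; Okafor 4/45 × $8,890 = 790.22; Vance 11/45 × $8,890 = 2,173.11; Chaudhri 2/45 × $8,890 = 395.11; Tam 7/45 × $8,890 = 1,382.89; Petrov 13/45 × $8,890 = 2,568.22.
After rounding ($5): Haddad $1,580; Okafor $790; Vance $2,175; Chaudhri $395; Tam $1,385; Petrov $2,570. Sum = $8,895.
Difference $8,890 − $8,895 = −$5 applied to largest profit-interest units (Petrov): Petrov becomes $2,565.

Haddad: $1,580 · Okafor: $790 · Vance: $2,175 · Chaudhri: $395 · Tam: $1,385 · Petrov: $2,565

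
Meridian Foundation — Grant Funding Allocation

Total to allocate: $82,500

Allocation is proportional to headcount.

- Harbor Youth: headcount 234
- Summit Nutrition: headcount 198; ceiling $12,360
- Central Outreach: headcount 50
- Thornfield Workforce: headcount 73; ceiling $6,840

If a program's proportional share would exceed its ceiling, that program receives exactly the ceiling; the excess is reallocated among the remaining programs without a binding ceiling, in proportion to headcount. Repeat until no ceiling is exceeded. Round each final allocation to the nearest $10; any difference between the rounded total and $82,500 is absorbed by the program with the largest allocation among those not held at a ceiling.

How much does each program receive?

Harbor Youth: $52,160 · Summit Nutrition: $12,360 · Central Outreach: $11,140 · Thornfield Workforce: $6,840

Sum of headcount: 555.
Pro-rata shares before constraints: Harbor Youth 34,783.78; Summit Nutrition 29,432.43; Central Outreach 7,432.43; Thornfield Workforce 10,851.35.
Held at cap: Summit Nutrition ($12,360), Thornfield Workforce ($6,840); remaining pool $63,300 reallocated over remaining headcount 284.
Remaining shares: Harbor Youth 52,155.63 → $52,160; Central Outreach 11,144.37 → $11,140.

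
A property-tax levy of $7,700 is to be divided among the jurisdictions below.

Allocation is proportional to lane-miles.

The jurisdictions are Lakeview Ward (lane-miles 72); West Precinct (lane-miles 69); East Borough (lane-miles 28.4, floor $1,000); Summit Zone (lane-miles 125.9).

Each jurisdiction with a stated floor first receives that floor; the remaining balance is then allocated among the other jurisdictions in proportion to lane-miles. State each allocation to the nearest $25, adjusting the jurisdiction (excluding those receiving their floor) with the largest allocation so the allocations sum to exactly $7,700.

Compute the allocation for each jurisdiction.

Minimums first: East Borough $1,000. Residual $6,700.
Residual split over remaining lane-miles 266.9: Lakeview Ward 1,807.42 → $1,800; West Precinct 1,732.11 → $1,725; Summit Zone 3,160.47 → $3,150.
Rounding difference +$25 applied to Summit Zone → $3,175.

Lakeview Ward: $1,800 · West Precinct: $1,725 · East Borough: $1,000 · Summit Zone: $3,175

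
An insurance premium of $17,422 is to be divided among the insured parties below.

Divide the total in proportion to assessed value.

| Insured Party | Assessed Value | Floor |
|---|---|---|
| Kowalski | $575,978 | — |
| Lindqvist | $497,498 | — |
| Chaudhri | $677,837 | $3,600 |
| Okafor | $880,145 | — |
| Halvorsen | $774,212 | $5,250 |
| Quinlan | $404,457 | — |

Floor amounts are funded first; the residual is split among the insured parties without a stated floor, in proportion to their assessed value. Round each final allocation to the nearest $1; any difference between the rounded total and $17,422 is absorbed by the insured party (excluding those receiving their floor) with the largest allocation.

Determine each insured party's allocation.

Kowalski: $2,094 | Lindqvist: $1,808 | Chaudhri: $3,600 | Okafor: $3,200 | Halvorsen: $5,250 | Quinlan: $1,470

Guaranteed amounts: Chaudhri $3,600; Halvorsen $5,250. Balance $8,572.
Balance split over remaining assessed value 2,358,078: Kowalski 2,093.77 → $2,094; Lindqvist 1,808.49 → $1,808; Okafor 3,199.47 → $3,199; Quinlan 1,470.27 → $1,470.
Rounding difference +$1 applied to Okafor → $3,200.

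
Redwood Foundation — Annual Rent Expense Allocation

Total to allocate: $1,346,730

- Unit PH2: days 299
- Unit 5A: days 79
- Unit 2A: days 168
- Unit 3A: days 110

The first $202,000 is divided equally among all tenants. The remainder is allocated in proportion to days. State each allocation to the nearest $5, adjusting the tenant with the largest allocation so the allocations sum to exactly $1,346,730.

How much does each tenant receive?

Unit PH2: $572,260 | Unit 5A: $188,355 | Unit 2A: $343,665 | Unit 3A: $242,450

$202,000 shared equally gives $50,500 per tenant.
Remainder $1,144,730 by days (total 656): Unit PH2 521,759.56 → $521,760; Unit 5A 137,856.20 → $137,855; Unit 2A 293,162.56 → $293,165; Unit 3A 191,951.68 → $191,950.
Totals: Unit PH2 $50,500 + $521,760 = $572,260; Unit 5A $50,500 + $137,855 = $188,355; Unit 2A $50,500 + $293,165 = $343,665; Unit 3A $50,500 + $191,950 = $242,450.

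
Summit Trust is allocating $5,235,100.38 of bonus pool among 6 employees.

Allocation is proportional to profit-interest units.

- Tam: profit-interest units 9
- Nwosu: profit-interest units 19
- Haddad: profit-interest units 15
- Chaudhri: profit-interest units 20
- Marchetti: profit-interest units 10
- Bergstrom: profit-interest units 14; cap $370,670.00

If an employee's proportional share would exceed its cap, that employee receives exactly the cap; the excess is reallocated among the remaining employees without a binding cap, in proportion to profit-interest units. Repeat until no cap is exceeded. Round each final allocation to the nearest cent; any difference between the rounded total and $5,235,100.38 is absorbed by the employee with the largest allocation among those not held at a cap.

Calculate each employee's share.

Tam: $599,724.29 | Nwosu: $1,266,084.62 | Haddad: $999,540.49 | Chaudhri: $1,332,720.65 | Marchetti: $666,360.33 | Bergstrom: $370,670.00

Total profit-interest units = 87.
Proportional shares (ignoring caps): Tam 541,562.1083; Nwosu 1,143,297.7841; Haddad 902,603.5138; Chaudhri 1,203,471.3517; Marchetti 601,735.6759; Bergstrom 842,429.9462.
Cap binds for Bergstrom ($370,670.00); balance $4,864,430.38 reallocated over remaining profit-interest units 73.
Redistributed shares: Tam 599,724.2934 → $599,724.29; Nwosu 1,266,084.6195 → $1,266,084.62; Haddad 999,540.4890 → $999,540.49; Chaudhri 1,332,720.6521 → $1,332,720.65; Marchetti 666,360.3260 → $666,360.33.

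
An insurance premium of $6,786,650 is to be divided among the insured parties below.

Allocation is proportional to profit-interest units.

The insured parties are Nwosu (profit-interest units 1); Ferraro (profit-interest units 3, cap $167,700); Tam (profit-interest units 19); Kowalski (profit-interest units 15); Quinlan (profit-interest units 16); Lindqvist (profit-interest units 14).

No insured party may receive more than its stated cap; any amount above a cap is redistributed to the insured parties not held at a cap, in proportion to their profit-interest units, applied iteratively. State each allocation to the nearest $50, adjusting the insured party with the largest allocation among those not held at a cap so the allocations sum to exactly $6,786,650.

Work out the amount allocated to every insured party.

Total profit-interest units = 68.
Proportional shares (ignoring caps): Nwosu 99,803.68; Ferraro 299,411.03; Tam 1,896,269.85; Kowalski 1,497,055.15; Quinlan 1,596,858.82; Lindqvist 1,397,251.47.
Capped: Ferraro ($167,700); residual $6,618,950 reallocated over remaining profit-interest units 65.
Redistributed shares: Nwosu 101,830.00 → $101,850; Tam 1,934,770.00 → $1,934,750; Kowalski 1,527,450.00 → $1,527,450; Quinlan 1,629,280.00 → $1,629,300; Lindqvist 1,425,620.00 → $1,425,600.

Nwosu: $101,850 | Ferraro: $167,700 | Tam: $1,934,750 | Kowalski: $1,527,450 | Quinlan: $1,629,300 | Lindqvist: $1,425,600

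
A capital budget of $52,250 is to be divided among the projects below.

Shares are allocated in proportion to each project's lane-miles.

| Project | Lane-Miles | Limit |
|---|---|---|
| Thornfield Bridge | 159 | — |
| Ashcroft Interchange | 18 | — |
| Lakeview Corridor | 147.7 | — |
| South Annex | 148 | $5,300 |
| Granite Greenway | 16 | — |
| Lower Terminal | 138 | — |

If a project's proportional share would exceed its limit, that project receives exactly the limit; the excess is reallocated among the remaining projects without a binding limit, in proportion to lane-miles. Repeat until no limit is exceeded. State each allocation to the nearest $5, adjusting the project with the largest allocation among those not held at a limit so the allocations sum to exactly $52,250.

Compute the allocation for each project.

Thornfield Bridge: $15,595; Ashcroft Interchange: $1,765; Lakeview Corridor: $14,485; South Annex: $5,300; Granite Greenway: $1,570; Lower Terminal: $13,535

Combined lane-miles = 626.7.
Pro-rata shares before constraints: Thornfield Bridge 13,256.34; Ashcroft Interchange 1,500.72; Lakeview Corridor 12,314.23; South Annex 12,339.24; Granite Greenway 1,333.97; Lower Terminal 11,505.51.
Capped: South Annex ($5,300); balance $46,950 reallocated over remaining lane-miles 478.7.
Shares after redistribution: Thornfield Bridge 15,594.42 → $15,595; Ashcroft Interchange 1,765.41 → $1,765; Lakeview Corridor 14,486.14 → $14,485; Granite Greenway 1,569.25 → $1,570; Lower Terminal 13,534.78 → $13,535.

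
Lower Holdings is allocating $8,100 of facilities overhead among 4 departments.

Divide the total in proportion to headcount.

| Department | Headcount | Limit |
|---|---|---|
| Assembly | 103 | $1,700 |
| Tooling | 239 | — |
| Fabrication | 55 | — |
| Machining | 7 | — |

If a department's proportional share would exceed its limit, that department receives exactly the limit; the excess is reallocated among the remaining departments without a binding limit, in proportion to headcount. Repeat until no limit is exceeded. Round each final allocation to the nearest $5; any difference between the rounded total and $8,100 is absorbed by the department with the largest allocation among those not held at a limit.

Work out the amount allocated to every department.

Combined headcount = 404.
Pro-rata shares before constraints: Assembly 2,065.10; Tooling 4,791.83; Fabrication 1,102.72; Machining 140.35.
Cap binds for Assembly ($1,700); residual $6,400 reallocated over remaining headcount 301.
Redistributed shares: Tooling 5,081.73 → $5,080; Fabrication 1,169.44 → $1,170; Machining 148.84 → $150.

Assembly: $1,700 · Tooling: $5,080 · Fabrication: $1,170 · Machining: $150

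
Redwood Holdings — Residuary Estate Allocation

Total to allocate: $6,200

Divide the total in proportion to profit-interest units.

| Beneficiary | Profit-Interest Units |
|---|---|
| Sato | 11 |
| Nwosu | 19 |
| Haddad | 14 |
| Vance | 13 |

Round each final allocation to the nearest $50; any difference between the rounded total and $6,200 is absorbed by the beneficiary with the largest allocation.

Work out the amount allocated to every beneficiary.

Sato: $1,200 · Nwosu: $2,100 · Haddad: $1,500 · Vance: $1,400

Total profit-interest units = 57.
Raw shares: Sato 11/57 × $6,200 = 1,196.49; Nwosu 19/57 × $6,200 = 2,066.67; Haddad 14/57 × $6,200 = 1,522.81; Vance 13/57 × $6,200 = 1,414.04.
Rounded to nearest $50: Sato $1,200; Nwosu $2,050; Haddad $1,500; Vance $1,400. Sum = $6,150.
Difference $6,200 − $6,150 = +$50 applied to largest allocation (Nwosu): Nwosu becomes $2,100.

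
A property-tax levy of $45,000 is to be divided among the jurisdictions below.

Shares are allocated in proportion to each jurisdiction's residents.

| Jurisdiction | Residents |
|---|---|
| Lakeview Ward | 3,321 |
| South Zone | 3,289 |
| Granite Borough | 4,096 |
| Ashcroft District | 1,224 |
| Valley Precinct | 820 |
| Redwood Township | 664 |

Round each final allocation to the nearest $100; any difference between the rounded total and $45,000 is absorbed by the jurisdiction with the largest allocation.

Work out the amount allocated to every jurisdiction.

Residents total: 13,414.
Unrounded shares: Lakeview Ward 3,321/13,414 × $45,000 = 11,140.97; South Zone 3,289/13,414 × $45,000 = 11,033.62; Granite Borough 4,096/13,414 × $45,000 = 13,740.87; Ashcroft District 1,224/13,414 × $45,000 = 4,106.16; Valley Precinct 820/13,414 × $45,000 = 2,750.86; Redwood Township 664/13,414 × $45,000 = 2,227.52.
Rounded to nearest $100: Lakeview Ward $11,100; South Zone $11,000; Granite Borough $13,700; Ashcroft District $4,100; Valley Precinct $2,800; Redwood Township $2,200. Sum = $44,900.
Difference $45,000 − $44,900 = +$100 applied to largest allocation (Granite Borough): Granite Borough becomes $13,800.

Lakeview Ward: $11,100; South Zone: $11,000; Granite Borough: $13,800; Ashcroft District: $4,100; Valley Precinct: $2,800; Redwood Township: $2,200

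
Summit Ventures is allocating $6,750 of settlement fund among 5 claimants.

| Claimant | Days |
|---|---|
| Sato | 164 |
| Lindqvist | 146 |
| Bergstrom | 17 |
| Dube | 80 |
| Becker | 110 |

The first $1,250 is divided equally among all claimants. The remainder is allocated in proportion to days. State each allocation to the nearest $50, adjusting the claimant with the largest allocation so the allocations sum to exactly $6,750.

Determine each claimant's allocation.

$1,250 shared equally gives $250 per claimant.
Remainder $5,500 by days (total 517): Sato 1,744.68 → $1,750; Lindqvist 1,553.19 → $1,550; Bergstrom 180.85 → $200; Dube 851.06 → $850; Becker 1,170.21 → $1,150.
Totals: Sato $250 + $1,750 = $2,000; Lindqvist $250 + $1,550 = $1,800; Bergstrom $250 + $200 = $450; Dube $250 + $850 = $1,100; Becker $250 + $1,150 = $1,400.

Sato: $2,000; Lindqvist: $1,800; Bergstrom: $450; Dube: $1,100; Becker: $1,400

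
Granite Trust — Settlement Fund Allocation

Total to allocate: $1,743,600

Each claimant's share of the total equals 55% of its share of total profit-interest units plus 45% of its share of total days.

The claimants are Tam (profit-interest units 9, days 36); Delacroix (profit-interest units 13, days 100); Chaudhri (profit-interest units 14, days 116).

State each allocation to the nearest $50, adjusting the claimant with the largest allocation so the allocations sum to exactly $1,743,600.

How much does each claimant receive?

Tam: $351,850 · Delacroix: $657,650 · Chaudhri: $734,100

Profit-interest units total 36; days total 252.
Blended shares (55% profit-interest units + 45% days): Tam 0.2018; Delacroix 0.3772; Chaudhri 0.4210.
Pro-rata amounts: Tam 351,833.57; Delacroix 657,655.48; Chaudhri 734,110.95.
At nearest $50: Tam $351,850; Delacroix $657,650; Chaudhri $734,100. Sum = $1,743,600.
Sum already equals the total — no adjustment.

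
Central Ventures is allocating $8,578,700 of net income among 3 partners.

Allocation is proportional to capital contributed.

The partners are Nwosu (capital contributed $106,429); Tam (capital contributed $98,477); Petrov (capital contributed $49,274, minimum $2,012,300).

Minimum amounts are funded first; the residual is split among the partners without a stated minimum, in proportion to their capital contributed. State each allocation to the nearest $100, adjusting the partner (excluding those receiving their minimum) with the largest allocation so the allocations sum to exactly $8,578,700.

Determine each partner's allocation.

Guaranteed amounts: Petrov $2,012,300. Residual $6,566,400.
Residual split over remaining capital contributed 204,906: Nwosu 3,410,614.55 → $3,410,600; Tam 3,155,785.45 → $3,155,800.

Nwosu: $3,410,600 | Tam: $3,155,800 | Petrov: $2,012,300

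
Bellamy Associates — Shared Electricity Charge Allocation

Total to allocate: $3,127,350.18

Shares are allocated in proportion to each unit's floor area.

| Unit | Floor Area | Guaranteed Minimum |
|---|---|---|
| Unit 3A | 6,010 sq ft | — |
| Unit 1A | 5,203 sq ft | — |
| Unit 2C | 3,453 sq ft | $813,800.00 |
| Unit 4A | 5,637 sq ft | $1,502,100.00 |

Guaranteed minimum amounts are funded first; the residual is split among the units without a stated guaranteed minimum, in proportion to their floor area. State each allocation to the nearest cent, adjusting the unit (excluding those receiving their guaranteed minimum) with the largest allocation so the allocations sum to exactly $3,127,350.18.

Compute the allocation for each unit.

Unit 3A: $434,925.14; Unit 1A: $376,525.04; Unit 2C: $813,800.00; Unit 4A: $1,502,100.00

Minimums first: Unit 2C $813,800.00; Unit 4A $1,502,100.00. Remaining pool $811,450.18.
Remaining pool split over remaining floor area 11,213: Unit 3A 434,925.1388 → $434,925.14; Unit 1A 376,525.0412 → $376,525.04.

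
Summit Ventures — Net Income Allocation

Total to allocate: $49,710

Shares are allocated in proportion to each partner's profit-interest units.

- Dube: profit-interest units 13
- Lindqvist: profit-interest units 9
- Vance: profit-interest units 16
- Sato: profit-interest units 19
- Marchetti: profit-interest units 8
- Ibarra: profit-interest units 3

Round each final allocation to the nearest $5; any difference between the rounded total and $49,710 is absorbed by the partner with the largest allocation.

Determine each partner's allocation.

Dube: $9,505 · Lindqvist: $6,580 · Vance: $11,695 · Sato: $13,885 · Marchetti: $5,850 · Ibarra: $2,195

Total profit-interest units = 68.
Raw shares: Dube 13/68 × $49,710 = 9,503.38; Lindqvist 9/68 × $49,710 = 6,579.26; Vance 16/68 × $49,710 = 11,696.47; Sato 19/68 × $49,710 = 13,889.56; Marchetti 8/68 × $49,710 = 5,848.24; Ibarra 3/68 × $49,710 = 2,193.09.
After rounding ($5): Dube $9,505; Lindqvist $6,580; Vance $11,695; Sato $13,890; Marchetti $5,850; Ibarra $2,195. Sum = $49,715.
Difference $49,710 − $49,715 = −$5 applied to largest allocation (Sato): Sato becomes $13,885.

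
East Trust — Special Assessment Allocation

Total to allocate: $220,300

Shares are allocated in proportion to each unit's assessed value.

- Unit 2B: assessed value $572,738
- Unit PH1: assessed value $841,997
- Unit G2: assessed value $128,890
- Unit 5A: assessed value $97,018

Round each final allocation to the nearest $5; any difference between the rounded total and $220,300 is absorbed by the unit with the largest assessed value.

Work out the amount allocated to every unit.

Unit 2B: $76,905 · Unit PH1: $113,065 · Unit G2: $17,305 · Unit 5A: $13,025

Assessed value total: 1,640,643.
Pro-rata amounts: Unit 2B 572,738/1,640,643 × $220,300 = 76,905.32; Unit PH1 841,997/1,640,643 × $220,300 = 113,060.51; Unit G2 128,890/1,640,643 × $220,300 = 17,306.91; Unit 5A 97,018/1,640,643 × $220,300 = 13,027.25.
After rounding ($5): Unit 2B $76,905; Unit PH1 $113,060; Unit G2 $17,305; Unit 5A $13,025. Sum = $220,295.
Difference $220,300 − $220,295 = +$5 applied to largest assessed value (Unit PH1): Unit PH1 becomes $113,065.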